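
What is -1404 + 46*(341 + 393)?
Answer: 32360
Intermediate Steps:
-1404 + 46*(341 + 393) = -1404 + 46*734 = -1404 + 33764 = 32360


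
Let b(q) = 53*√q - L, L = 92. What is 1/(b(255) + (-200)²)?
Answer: 39908/1591932169 - 53*√255/1591932169 ≈ 2.4537e-5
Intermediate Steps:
b(q) = -92 + 53*√q (b(q) = 53*√q - 1*92 = 53*√q - 92 = -92 + 53*√q)
1/(b(255) + (-200)²) = 1/((-92 + 53*√255) + (-200)²) = 1/((-92 + 53*√255) + 40000) = 1/(39908 + 53*√255)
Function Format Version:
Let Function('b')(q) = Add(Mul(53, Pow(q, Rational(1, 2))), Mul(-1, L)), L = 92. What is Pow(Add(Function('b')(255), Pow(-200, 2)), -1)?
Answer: Add(Rational(39908, 1591932169), Mul(Rational(-53, 1591932169), Pow(255, Rational(1, 2)))) ≈ 2.4537e-5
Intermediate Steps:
Function('b')(q) = Add(-92, Mul(53, Pow(q, Rational(1, 2)))) (Function('b')(q) = Add(Mul(53, Pow(q, Rational(1, 2))), Mul(-1, 92)) = Add(Mul(53, Pow(q, Rational(1, 2))), -92) = Add(-92, Mul(53, Pow(q, Rational(1, 2)))))
Pow(Add(Function('b')(255), Pow(-200, 2)), -1) = Pow(Add(Add(-92, Mul(53, Pow(255, Rational(1, 2)))), Pow(-200, 2)), -1) = Pow(Add(Add(-92, Mul(53, Pow(255, Rational(1, 2)))), 40000), -1) = Pow(Add(39908, Mul(53, Pow(255, Rational(1, 2)))), -1)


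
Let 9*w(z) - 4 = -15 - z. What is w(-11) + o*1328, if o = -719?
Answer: -954832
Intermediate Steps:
w(z) = -11/9 - z/9 (w(z) = 4/9 + (-15 - z)/9 = 4/9 + (-5/3 - z/9) = -11/9 - z/9)
w(-11) + o*1328 = (-11/9 - ⅑*(-11)) - 719*1328 = (-11/9 + 11/9) - 954832 = 0 - 954832 = -954832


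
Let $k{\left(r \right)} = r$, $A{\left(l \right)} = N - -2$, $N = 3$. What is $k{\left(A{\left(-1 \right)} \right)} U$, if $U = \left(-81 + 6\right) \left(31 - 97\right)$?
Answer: $24750$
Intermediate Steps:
$A{\left(l \right)} = 5$ ($A{\left(l \right)} = 3 - -2 = 3 + 2 = 5$)
$U = 4950$ ($U = \left(-75\right) \left(-66\right) = 4950$)
$k{\left(A{\left(-1 \right)} \right)} U = 5 \cdot 4950 = 24750$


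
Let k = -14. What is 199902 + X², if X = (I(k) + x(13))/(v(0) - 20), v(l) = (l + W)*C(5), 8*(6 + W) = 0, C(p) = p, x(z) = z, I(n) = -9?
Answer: 124938754/625 ≈ 1.9990e+5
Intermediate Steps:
W = -6 (W = -6 + (⅛)*0 = -6 + 0 = -6)
v(l) = -30 + 5*l (v(l) = (l - 6)*5 = (-6 + l)*5 = -30 + 5*l)
X = -2/25 (X = (-9 + 13)/((-30 + 5*0) - 20) = 4/((-30 + 0) - 20) = 4/(-30 - 20) = 4/(-50) = 4*(-1/50) = -2/25 ≈ -0.080000)
199902 + X² = 199902 + (-2/25)² = 199902 + 4/625 = 124938754/625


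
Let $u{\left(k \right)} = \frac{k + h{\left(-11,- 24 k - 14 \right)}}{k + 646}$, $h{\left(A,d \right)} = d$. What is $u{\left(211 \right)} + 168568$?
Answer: $\frac{144457909}{857} \approx 1.6856 \cdot 10^{5}$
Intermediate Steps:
$u{\left(k \right)} = \frac{-14 - 23 k}{646 + k}$ ($u{\left(k \right)} = \frac{k - \left(14 + 24 k\right)}{k + 646} = \frac{k - \left(14 + 24 k\right)}{646 + k} = \frac{-14 - 23 k}{646 + k}$)
$u{\left(211 \right)} + 168568 = \frac{-14 - 4853}{646 + 211} + 168568 = \frac{-14 - 4853}{857} + 168568 = \frac{1}{857} \left(-4867\right) + 168568 = - \frac{4867}{857} + 168568 = \frac{144457909}{857}$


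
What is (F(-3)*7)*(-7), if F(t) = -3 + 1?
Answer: 98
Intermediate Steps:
F(t) = -2
(F(-3)*7)*(-7) = -2*7*(-7) = -14*(-7) = 98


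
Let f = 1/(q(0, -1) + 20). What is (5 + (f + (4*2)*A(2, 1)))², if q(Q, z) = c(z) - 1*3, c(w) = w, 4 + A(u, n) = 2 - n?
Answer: 91809/256 ≈ 358.63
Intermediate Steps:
A(u, n) = -2 - n (A(u, n) = -4 + (2 - n) = -2 - n)
q(Q, z) = -3 + z (q(Q, z) = z - 1*3 = z - 3 = -3 + z)
f = 1/16 (f = 1/((-3 - 1) + 20) = 1/(-4 + 20) = 1/16 ≈ 0.062500)
(5 + (f + (4*2)*A(2, 1)))² = (5 + (1/16 + (4*2)*(-2 - 1*1)))² = (5 + (1/16 + 8*(-2 - 1)))² = (5 + (1/16 + 8*(-3)))² = (5 + (1/16 - 24))² = (5 - 383/16)² = (-303/16)² = 91809/256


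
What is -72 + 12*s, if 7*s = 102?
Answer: 720/7 ≈ 102.86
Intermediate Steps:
s = 102/7 (s = (⅐)*102 = 102/7 ≈ 14.571)
-72 + 12*s = -72 + 12*(102/7) = -72 + 1224/7 = 720/7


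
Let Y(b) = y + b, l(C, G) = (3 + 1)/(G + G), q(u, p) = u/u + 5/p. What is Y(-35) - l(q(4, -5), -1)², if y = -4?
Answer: -43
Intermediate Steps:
q(u, p) = 1 + 5/p
l(C, G) = 2/G (l(C, G) = 4/((2*G)) = 4*(1/(2*G)) = 2/G)
Y(b) = -4 + b
Y(-35) - l(q(4, -5), -1)² = (-4 - 35) - (2/(-1))² = -39 - (2*(-1))² = -39 - 1*(-2)² = -39 - 1*4 = -39 - 4 = -43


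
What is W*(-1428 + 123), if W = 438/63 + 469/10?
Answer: -983883/14 ≈ -70277.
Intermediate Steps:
W = 11309/210 (W = 438*(1/63) + 469*(1/10) = 146/21 + 469/10 = 11309/210 ≈ 53.852)
W*(-1428 + 123) = 11309*(-1428 + 123)/210 = (11309/210)*(-1305) = -983883/14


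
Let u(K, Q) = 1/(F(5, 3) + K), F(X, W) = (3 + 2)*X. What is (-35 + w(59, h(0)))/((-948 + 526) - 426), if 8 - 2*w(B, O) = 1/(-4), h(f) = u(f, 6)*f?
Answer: 247/6784 ≈ 0.036409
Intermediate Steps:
F(X, W) = 5*X
u(K, Q) = 1/(25 + K) (u(K, Q) = 1/(5*5 + K) = 1/(25 + K))
h(f) = f/(25 + f)
w(B, O) = 33/8 (w(B, O) = 4 - ½/(-4) = 4 - ½*(-¼) = 4 + ⅛ = 33/8)
(-35 + w(59, h(0)))/((-948 + 526) - 426) = (-35 + 33/8)/((-948 + 526) - 426) = -247/(8*(-422 - 426)) = -247/8/(-848) = -247/8*(-1/848) = 247/6784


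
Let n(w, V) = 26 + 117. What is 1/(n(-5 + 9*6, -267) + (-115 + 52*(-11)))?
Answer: -1/544 ≈ -0.0018382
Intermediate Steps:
n(w, V) = 143
1/(n(-5 + 9*6, -267) + (-115 + 52*(-11))) = 1/(143 + (-115 + 52*(-11))) = 1/(143 + (-115 - 572)) = 1/(143 - 687) = 1/(-544) = -1/544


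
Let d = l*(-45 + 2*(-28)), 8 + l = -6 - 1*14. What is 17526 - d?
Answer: 14698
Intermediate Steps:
l = -28 (l = -8 + (-6 - 1*14) = -8 + (-6 - 14) = -8 - 20 = -28)
d = 2828 (d = -28*(-45 + 2*(-28)) = -28*(-45 - 56) = -28*(-101) = 2828)
17526 - d = 17526 - 1*2828 = 17526 - 2828 = 14698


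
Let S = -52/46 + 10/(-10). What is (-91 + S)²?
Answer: 4588164/529 ≈ 8673.3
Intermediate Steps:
S = -49/23 (S = -52*1/46 + 10*(-⅒) = -26/23 - 1 = -49/23 ≈ -2.1304)
(-91 + S)² = (-91 - 49/23)² = (-2142/23)² = 4588164/529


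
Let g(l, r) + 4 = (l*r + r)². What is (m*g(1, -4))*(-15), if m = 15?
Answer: -13500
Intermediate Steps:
g(l, r) = -4 + (r + l*r)² (g(l, r) = -4 + (l*r + r)² = -4 + (r + l*r)²)
(m*g(1, -4))*(-15) = (15*(-4 + (-4)²*(1 + 1)²))*(-15) = (15*(-4 + 16*2²))*(-15) = (15*(-4 + 16*4))*(-15) = (15*(-4 + 64))*(-15) = (15*60)*(-15) = 900*(-15) = -13500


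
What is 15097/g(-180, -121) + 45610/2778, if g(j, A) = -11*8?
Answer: -18962893/122232 ≈ -155.14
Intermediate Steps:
g(j, A) = -88
15097/g(-180, -121) + 45610/2778 = 15097/(-88) + 45610/2778 = 15097*(-1/88) + 45610*(1/2778) = -15097/88 + 22805/1389 = -18962893/122232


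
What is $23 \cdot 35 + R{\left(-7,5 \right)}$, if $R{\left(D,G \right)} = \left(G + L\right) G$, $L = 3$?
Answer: $845$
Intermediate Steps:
$R{\left(D,G \right)} = G \left(3 + G\right)$ ($R{\left(D,G \right)} = \left(G + 3\right) G = \left(3 + G\right) G = G \left(3 + G\right)$)
$23 \cdot 35 + R{\left(-7,5 \right)} = 23 \cdot 35 + 5 \left(3 + 5\right) = 805 + 5 \cdot 8 = 805 + 40 = 845$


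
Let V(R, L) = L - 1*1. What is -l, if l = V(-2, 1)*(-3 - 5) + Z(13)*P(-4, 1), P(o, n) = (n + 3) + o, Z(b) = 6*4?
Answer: 0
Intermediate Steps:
Z(b) = 24
P(o, n) = 3 + n + o (P(o, n) = (3 + n) + o = 3 + n + o)
V(R, L) = -1 + L (V(R, L) = L - 1 = -1 + L)
l = 0 (l = (-1 + 1)*(-3 - 5) + 24*(3 + 1 - 4) = 0*(-8) + 24*0 = 0 + 0 = 0)
-l = -1*0 = 0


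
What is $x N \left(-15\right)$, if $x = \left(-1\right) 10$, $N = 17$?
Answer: $2550$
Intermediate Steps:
$x = -10$
$x N \left(-15\right) = \left(-10\right) 17 \left(-15\right) = \left(-170\right) \left(-15\right) = 2550$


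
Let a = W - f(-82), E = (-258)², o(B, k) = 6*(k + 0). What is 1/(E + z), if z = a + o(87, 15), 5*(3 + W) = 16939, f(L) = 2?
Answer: 5/350184 ≈ 1.4278e-5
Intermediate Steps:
W = 16924/5 (W = -3 + (⅕)*16939 = -3 + 16939/5 = 16924/5 ≈ 3384.8)
o(B, k) = 6*k
E = 66564
a = 16914/5 (a = 16924/5 - 1*2 = 16924/5 - 2 = 16914/5 ≈ 3382.8)
z = 17364/5 (z = 16914/5 + 6*15 = 16914/5 + 90 = 17364/5 ≈ 3472.8)
1/(E + z) = 1/(66564 + 17364/5) = 1/(350184/5) = 5/350184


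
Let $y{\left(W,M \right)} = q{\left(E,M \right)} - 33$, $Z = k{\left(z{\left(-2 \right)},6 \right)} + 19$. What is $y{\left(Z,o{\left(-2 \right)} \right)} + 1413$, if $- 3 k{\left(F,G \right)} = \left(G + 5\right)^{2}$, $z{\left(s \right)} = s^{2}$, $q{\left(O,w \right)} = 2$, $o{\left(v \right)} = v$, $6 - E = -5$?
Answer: $1382$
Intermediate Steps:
$E = 11$ ($E = 6 - -5 = 6 + 5 = 11$)
$k{\left(F,G \right)} = - \frac{\left(5 + G\right)^{2}}{3}$ ($k{\left(F,G \right)} = - \frac{\left(G + 5\right)^{2}}{3} = - \frac{\left(5 + G\right)^{2}}{3}$)
$Z = - \frac{64}{3}$ ($Z = - \frac{\left(5 + 6\right)^{2}}{3} + 19 = - \frac{11^{2}}{3} + 19 = \left(- \frac{1}{3}\right) 121 + 19 = - \frac{121}{3} + 19 = - \frac{64}{3} \approx -21.333$)
$y{\left(W,M \right)} = -31$ ($y{\left(W,M \right)} = 2 - 33 = -31$)
$y{\left(Z,o{\left(-2 \right)} \right)} + 1413 = -31 + 1413 = 1382$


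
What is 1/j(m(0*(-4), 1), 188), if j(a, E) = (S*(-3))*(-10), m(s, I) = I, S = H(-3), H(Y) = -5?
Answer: -1/150 ≈ -0.0066667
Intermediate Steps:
S = -5
j(a, E) = -150 (j(a, E) = -5*(-3)*(-10) = 15*(-10) = -150)
1/j(m(0*(-4), 1), 188) = 1/(-150) = -1/150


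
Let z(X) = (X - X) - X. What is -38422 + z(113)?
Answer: -38535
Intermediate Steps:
z(X) = -X (z(X) = 0 - X = -X)
-38422 + z(113) = -38422 - 1*113 = -38422 - 113 = -38535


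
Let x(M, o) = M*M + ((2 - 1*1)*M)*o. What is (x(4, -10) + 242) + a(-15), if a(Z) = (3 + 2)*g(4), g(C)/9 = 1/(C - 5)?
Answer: 173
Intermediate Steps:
g(C) = 9/(-5 + C) (g(C) = 9/(C - 5) = 9/(-5 + C))
a(Z) = -45 (a(Z) = (3 + 2)*(9/(-5 + 4)) = 5*(9/(-1)) = 5*(9*(-1)) = 5*(-9) = -45)
x(M, o) = M² + M*o (x(M, o) = M² + ((2 - 1)*M)*o = M² + (1*M)*o = M² + M*o)
(x(4, -10) + 242) + a(-15) = (4*(4 - 10) + 242) - 45 = (4*(-6) + 242) - 45 = (-24 + 242) - 45 = 218 - 45 = 173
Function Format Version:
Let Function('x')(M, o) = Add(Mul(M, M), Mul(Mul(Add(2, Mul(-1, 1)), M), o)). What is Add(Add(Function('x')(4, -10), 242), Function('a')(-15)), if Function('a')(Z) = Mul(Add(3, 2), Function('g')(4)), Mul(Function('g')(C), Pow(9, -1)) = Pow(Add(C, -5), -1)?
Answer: 173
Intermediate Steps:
Function('g')(C) = Mul(9, Pow(Add(-5, C), -1)) (Function('g')(C) = Mul(9, Pow(Add(C, -5), -1)) = Mul(9, Pow(Add(-5, C), -1)))
Function('a')(Z) = -45 (Function('a')(Z) = Mul(Add(3, 2), Mul(9, Pow(Add(-5, 4), -1))) = Mul(5, Mul(9, Pow(-1, -1))) = Mul(5, Mul(9, -1)) = Mul(5, -9) = -45)
Function('x')(M, o) = Add(Pow(M, 2), Mul(M, o)) (Function('x')(M, o) = Add(Pow(M, 2), Mul(Mul(Add(2, -1), M), o)) = Add(Pow(M, 2), Mul(Mul(1, M), o)) = Add(Pow(M, 2), Mul(M, o)))
Add(Add(Function('x')(4, -10), 242), Function('a')(-15)) = Add(Add(Mul(4, Add(4, -10)), 242), -45) = Add(Add(Mul(4, -6), 242), -45) = Add(Add(-24, 242), -45) = Add(218, -45) = 173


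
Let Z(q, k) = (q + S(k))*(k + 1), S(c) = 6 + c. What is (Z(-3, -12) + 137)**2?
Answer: 55696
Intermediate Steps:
Z(q, k) = (1 + k)*(6 + k + q) (Z(q, k) = (q + (6 + k))*(k + 1) = (6 + k + q)*(1 + k) = (1 + k)*(6 + k + q))
(Z(-3, -12) + 137)**2 = ((6 - 12 - 3 - 12*(-3) - 12*(6 - 12)) + 137)**2 = ((6 - 12 - 3 + 36 - 12*(-6)) + 137)**2 = ((6 - 12 - 3 + 36 + 72) + 137)**2 = (99 + 137)**2 = 236**2 = 55696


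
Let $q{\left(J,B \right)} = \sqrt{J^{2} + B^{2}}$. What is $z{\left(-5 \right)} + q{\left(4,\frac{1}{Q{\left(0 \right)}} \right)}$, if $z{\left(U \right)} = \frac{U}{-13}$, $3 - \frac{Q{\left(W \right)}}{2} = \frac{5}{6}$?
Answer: $\frac{5}{13} + \frac{\sqrt{2713}}{13} \approx 4.3913$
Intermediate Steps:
$Q{\left(W \right)} = \frac{13}{3}$ ($Q{\left(W \right)} = 6 - 2 \cdot \frac{5}{6} = 6 - 2 \cdot 5 \cdot \frac{1}{6} = 6 - \frac{5}{3} = \frac{13}{3}$)
$z{\left(U \right)} = - \frac{U}{13}$ ($z{\left(U \right)} = U \left(- \frac{1}{13}\right) = - \frac{U}{13}$)
$q{\left(J,B \right)} = \sqrt{B^{2} + J^{2}}$
$z{\left(-5 \right)} + q{\left(4,\frac{1}{Q{\left(0 \right)}} \right)} = \left(- \frac{1}{13}\right) \left(-5\right) + \sqrt{\left(\frac{1}{\frac{13}{3}}\right)^{2} + 4^{2}} = \frac{5}{13} + \sqrt{\left(\frac{3}{13}\right)^{2} + 16} = \frac{5}{13} + \sqrt{\frac{9}{169} + 16} = \frac{5}{13} + \sqrt{\frac{2713}{169}} = \frac{5}{13} + \frac{\sqrt{2713}}{13}$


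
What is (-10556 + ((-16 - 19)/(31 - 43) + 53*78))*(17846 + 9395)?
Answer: -2098346989/12 ≈ -1.7486e+8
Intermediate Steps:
(-10556 + ((-16 - 19)/(31 - 43) + 53*78))*(17846 + 9395) = (-10556 + (-35/(-12) + 4134))*27241 = (-10556 + (-35*(-1/12) + 4134))*27241 = (-10556 + (35/12 + 4134))*27241 = (-10556 + 49643/12)*27241 = -77029/12*27241 = -2098346989/12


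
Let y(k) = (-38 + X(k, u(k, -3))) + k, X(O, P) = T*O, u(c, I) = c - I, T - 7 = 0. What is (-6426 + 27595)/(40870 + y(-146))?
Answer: 21169/39664 ≈ 0.53371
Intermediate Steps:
T = 7 (T = 7 + 0 = 7)
X(O, P) = 7*O
y(k) = -38 + 8*k (y(k) = (-38 + 7*k) + k = -38 + 8*k)
(-6426 + 27595)/(40870 + y(-146)) = (-6426 + 27595)/(40870 + (-38 + 8*(-146))) = 21169/(40870 + (-38 - 1168)) = 21169/(40870 - 1206) = 21169/39664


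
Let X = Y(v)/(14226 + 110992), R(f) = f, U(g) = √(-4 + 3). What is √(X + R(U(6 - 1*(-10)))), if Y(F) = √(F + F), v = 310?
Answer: √(62609*√155 + 3919886881*I)/62609 ≈ 0.70718 + 0.70704*I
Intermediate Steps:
U(g) = I (U(g) = √(-1) = I)
Y(F) = √2*√F (Y(F) = √(2*F) = √2*√F)
X = √155/62609 (X = (√2*√310)/(14226 + 110992) = (2*√155)/125218 = (2*√155)*(1/125218) = √155/62609 ≈ 0.00019885)
√(X + R(U(6 - 1*(-10)))) = √(√155/62609 + I) = √(I + √155/62609)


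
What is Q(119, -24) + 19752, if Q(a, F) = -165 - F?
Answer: 19611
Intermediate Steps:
Q(119, -24) + 19752 = (-165 - 1*(-24)) + 19752 = (-165 + 24) + 19752 = -141 + 19752 = 19611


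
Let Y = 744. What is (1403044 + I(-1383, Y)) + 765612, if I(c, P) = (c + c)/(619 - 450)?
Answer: 366500098/169 ≈ 2.1686e+6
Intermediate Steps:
I(c, P) = 2*c/169 (I(c, P) = (2*c)/169 = (2*c)*(1/169) = 2*c/169)
(1403044 + I(-1383, Y)) + 765612 = (1403044 + (2/169)*(-1383)) + 765612 = (1403044 - 2766/169) + 765612 = 237111670/169 + 765612 = 366500098/169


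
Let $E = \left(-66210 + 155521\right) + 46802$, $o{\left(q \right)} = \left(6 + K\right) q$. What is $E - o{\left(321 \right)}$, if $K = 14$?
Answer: $129693$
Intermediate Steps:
$o{\left(q \right)} = 20 q$ ($o{\left(q \right)} = \left(6 + 14\right) q = 20 q$)
$E = 136113$ ($E = 89311 + 46802 = 136113$)
$E - o{\left(321 \right)} = 136113 - 20 \cdot 321 = 136113 - 6420 = 129693$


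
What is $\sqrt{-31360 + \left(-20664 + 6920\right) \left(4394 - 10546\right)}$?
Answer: $16 \sqrt{330163} \approx 9193.6$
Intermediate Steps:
$\sqrt{-31360 + \left(-20664 + 6920\right) \left(4394 - 10546\right)} = \sqrt{-31360 - -84553088} = \sqrt{-31360 + 84553088} = \sqrt{84521728} = 16 \sqrt{330163}$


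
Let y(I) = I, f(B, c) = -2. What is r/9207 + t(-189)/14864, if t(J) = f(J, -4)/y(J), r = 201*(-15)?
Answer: -156852019/478984968 ≈ -0.32747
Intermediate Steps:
r = -3015
t(J) = -2/J
r/9207 + t(-189)/14864 = -3015/9207 - 2/(-189)/14864 = -3015*1/9207 - 2*(-1/189)*(1/14864) = -335/1023 + (2/189)*(1/14864) = -335/1023 + 1/1404648 = -156852019/478984968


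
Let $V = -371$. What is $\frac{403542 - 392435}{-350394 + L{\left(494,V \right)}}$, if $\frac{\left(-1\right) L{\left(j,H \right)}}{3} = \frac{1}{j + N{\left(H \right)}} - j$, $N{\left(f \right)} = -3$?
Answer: $- \frac{5453537}{171315795} \approx -0.031833$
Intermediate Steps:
$L{\left(j,H \right)} = - \frac{3}{-3 + j} + 3 j$ ($L{\left(j,H \right)} = - 3 \left(\frac{1}{j - 3} - j\right) = - 3 \left(\frac{1}{-3 + j} - j\right) = - \frac{3}{-3 + j} + 3 j$)
$\frac{403542 - 392435}{-350394 + L{\left(494,V \right)}} = \frac{403542 - 392435}{-350394 + \frac{3 \left(-1 + 494^{2} - 1482\right)}{-3 + 494}} = \frac{11107}{-350394 + \frac{3 \left(-1 + 244036 - 1482\right)}{491}} = \frac{11107}{-350394 + 3 \cdot \frac{1}{491} \cdot 242553} = \frac{11107}{-350394 + \frac{727659}{491}} = \frac{11107}{- \frac{171315795}{491}} = 11107 \left(- \frac{491}{171315795}\right) = - \frac{5453537}{171315795}$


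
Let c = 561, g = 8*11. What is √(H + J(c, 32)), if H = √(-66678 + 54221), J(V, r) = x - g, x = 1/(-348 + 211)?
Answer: √(-1651809 + 18769*I*√12457)/137 ≈ 5.2023 + 10.727*I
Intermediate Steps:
x = -1/137 (x = 1/(-137) = -1/137 ≈ -0.0072993)
g = 88
J(V, r) = -12057/137 (J(V, r) = -1/137 - 1*88 = -1/137 - 88 = -12057/137)
H = I*√12457 (H = √(-12457) = I*√12457 ≈ 111.61*I)
√(H + J(c, 32)) = √(I*√12457 - 12057/137) = √(-12057/137 + I*√12457)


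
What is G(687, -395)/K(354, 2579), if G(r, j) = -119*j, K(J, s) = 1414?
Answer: 6715/202 ≈ 33.243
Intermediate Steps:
G(687, -395)/K(354, 2579) = -119*(-395)/1414 = 47005*(1/1414) = 6715/202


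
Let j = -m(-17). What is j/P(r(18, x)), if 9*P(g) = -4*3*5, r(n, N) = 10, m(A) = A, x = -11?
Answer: -51/20 ≈ -2.5500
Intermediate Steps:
P(g) = -20/3 (P(g) = (-4*3*5)/9 = (-12*5)/9 = (1/9)*(-60) = -20/3)
j = 17 (j = -1*(-17) = 17)
j/P(r(18, x)) = 17/(-20/3) = 17*(-3/20) = -51/20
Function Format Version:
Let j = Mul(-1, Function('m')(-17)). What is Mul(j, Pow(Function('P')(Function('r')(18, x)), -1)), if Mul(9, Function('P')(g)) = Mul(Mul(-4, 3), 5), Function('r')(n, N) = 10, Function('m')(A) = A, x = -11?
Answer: Rational(-51, 20) ≈ -2.5500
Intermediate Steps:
Function('P')(g) = Rational(-20, 3) (Function('P')(g) = Mul(Rational(1, 9), Mul(Mul(-4, 3), 5)) = Mul(Rational(1, 9), Mul(-12, 5)) = Mul(Rational(1, 9), -60) = Rational(-20, 3))
j = 17 (j = Mul(-1, -17) = 17)
Mul(j, Pow(Function('P')(Function('r')(18, x)), -1)) = Mul(17, Pow(Rational(-20, 3), -1)) = Mul(17, Rational(-3, 20)) = Rational(-51, 20)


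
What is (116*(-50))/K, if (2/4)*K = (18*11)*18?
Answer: -725/891 ≈ -0.81369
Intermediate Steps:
K = 7128 (K = 2*((18*11)*18) = 2*(198*18) = 2*3564 = 7128)
(116*(-50))/K = (116*(-50))/7128 = -5800*1/7128 = -725/891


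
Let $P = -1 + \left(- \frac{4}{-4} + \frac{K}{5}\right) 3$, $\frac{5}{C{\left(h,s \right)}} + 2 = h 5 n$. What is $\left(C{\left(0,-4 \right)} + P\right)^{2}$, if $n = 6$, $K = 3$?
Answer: $\frac{169}{100} \approx 1.69$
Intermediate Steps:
$C{\left(h,s \right)} = \frac{5}{-2 + 30 h}$ ($C{\left(h,s \right)} = \frac{5}{-2 + h 5 \cdot 6} = \frac{5}{-2 + 5 h 6} = \frac{5}{-2 + 30 h}$)
$P = \frac{19}{5}$ ($P = -1 + \left(- \frac{4}{-4} + \frac{3}{5}\right) 3 = -1 + \left(\left(-4\right) \left(- \frac{1}{4}\right) + 3 \cdot \frac{1}{5}\right) 3 = -1 + \left(1 + \frac{3}{5}\right) 3 = -1 + \frac{8}{5} \cdot 3 = -1 + \frac{24}{5} = \frac{19}{5} \approx 3.8$)
$\left(C{\left(0,-4 \right)} + P\right)^{2} = \left(\frac{5}{2 \left(-1 + 15 \cdot 0\right)} + \frac{19}{5}\right)^{2} = \left(\frac{5}{2 \left(-1 + 0\right)} + \frac{19}{5}\right)^{2} = \left(\frac{5}{2 \left(-1\right)} + \frac{19}{5}\right)^{2} = \left(\frac{5}{2} \left(-1\right) + \frac{19}{5}\right)^{2} = \left(- \frac{5}{2} + \frac{19}{5}\right)^{2} = \left(\frac{13}{10}\right)^{2} = \frac{169}{100}$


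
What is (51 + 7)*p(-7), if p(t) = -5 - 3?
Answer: -464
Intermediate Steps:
p(t) = -8
(51 + 7)*p(-7) = (51 + 7)*(-8) = 58*(-8) = -464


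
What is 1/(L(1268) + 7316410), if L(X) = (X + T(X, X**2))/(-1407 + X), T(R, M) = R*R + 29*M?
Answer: 139/968745002 ≈ 1.4348e-7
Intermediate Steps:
T(R, M) = R**2 + 29*M
L(X) = (X + 30*X**2)/(-1407 + X) (L(X) = (X + (X**2 + 29*X**2))/(-1407 + X) = (X + 30*X**2)/(-1407 + X))
1/(L(1268) + 7316410) = 1/(1268*(1 + 30*1268)/(-1407 + 1268) + 7316410) = 1/(1268*(1 + 38040)/(-139) + 7316410) = 1/(1268*(-1/139)*38041 + 7316410) = 1/(-48235988/139 + 7316410) = 1/(968745002/139) = 139/968745002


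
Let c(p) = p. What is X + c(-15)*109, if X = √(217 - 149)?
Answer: -1635 + 2*√17 ≈ -1626.8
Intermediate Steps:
X = 2*√17 (X = √68 = 2*√17 ≈ 8.2462)
X + c(-15)*109 = 2*√17 - 15*109 = 2*√17 - 1635 = -1635 + 2*√17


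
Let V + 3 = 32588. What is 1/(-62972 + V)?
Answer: -1/30387 ≈ -3.2909e-5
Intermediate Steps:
V = 32585 (V = -3 + 32588 = 32585)
1/(-62972 + V) = 1/(-62972 + 32585) = 1/(-30387) = -1/30387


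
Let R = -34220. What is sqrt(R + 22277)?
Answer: 3*I*sqrt(1327) ≈ 109.28*I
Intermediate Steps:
sqrt(R + 22277) = sqrt(-34220 + 22277) = sqrt(-11943) = 3*I*sqrt(1327)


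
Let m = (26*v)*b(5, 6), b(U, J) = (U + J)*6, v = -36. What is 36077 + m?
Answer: -25699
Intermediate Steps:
b(U, J) = 6*J + 6*U (b(U, J) = (J + U)*6 = 6*J + 6*U)
m = -61776 (m = (26*(-36))*(6*6 + 6*5) = -936*(36 + 30) = -936*66 = -61776)
36077 + m = 36077 - 61776 = -25699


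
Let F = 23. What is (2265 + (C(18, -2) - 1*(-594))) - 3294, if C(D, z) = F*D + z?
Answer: -23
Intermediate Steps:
C(D, z) = z + 23*D (C(D, z) = 23*D + z = z + 23*D)
(2265 + (C(18, -2) - 1*(-594))) - 3294 = (2265 + ((-2 + 23*18) - 1*(-594))) - 3294 = (2265 + ((-2 + 414) + 594)) - 3294 = (2265 + (412 + 594)) - 3294 = (2265 + 1006) - 3294 = 3271 - 3294 = -23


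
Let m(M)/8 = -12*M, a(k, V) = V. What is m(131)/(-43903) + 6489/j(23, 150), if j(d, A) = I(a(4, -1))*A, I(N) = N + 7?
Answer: 32911663/4390300 ≈ 7.4965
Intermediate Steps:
I(N) = 7 + N
m(M) = -96*M (m(M) = 8*(-12*M) = -96*M)
j(d, A) = 6*A (j(d, A) = (7 - 1)*A = 6*A)
m(131)/(-43903) + 6489/j(23, 150) = -96*131/(-43903) + 6489/((6*150)) = -12576*(-1/43903) + 6489/900 = 12576/43903 + 6489*(1/900) = 12576/43903 + 721/100 = 32911663/4390300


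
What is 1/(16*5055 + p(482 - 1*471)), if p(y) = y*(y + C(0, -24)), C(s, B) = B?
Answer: 1/80737 ≈ 1.2386e-5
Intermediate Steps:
p(y) = y*(-24 + y) (p(y) = y*(y - 24) = y*(-24 + y))
1/(16*5055 + p(482 - 1*471)) = 1/(16*5055 + (482 - 1*471)*(-24 + (482 - 1*471))) = 1/(80880 + (482 - 471)*(-24 + (482 - 471))) = 1/(80880 + 11*(-24 + 11)) = 1/(80880 + 11*(-13)) = 1/(80880 - 143) = 1/80737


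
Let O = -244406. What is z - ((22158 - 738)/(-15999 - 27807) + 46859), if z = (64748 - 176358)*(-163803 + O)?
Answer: 47519246495643/1043 ≈ 4.5560e+10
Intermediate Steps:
z = 45560206490 (z = (64748 - 176358)*(-163803 - 244406) = -111610*(-408209) = 45560206490)
z - ((22158 - 738)/(-15999 - 27807) + 46859) = 45560206490 - ((22158 - 738)/(-15999 - 27807) + 46859) = 45560206490 - (21420/(-43806) + 46859) = 45560206490 - (21420*(-1/43806) + 46859) = 45560206490 - (-510/1043 + 46859) = 45560206490 - 1*48873427/1043 = 45560206490 - 48873427/1043 = 47519246495643/1043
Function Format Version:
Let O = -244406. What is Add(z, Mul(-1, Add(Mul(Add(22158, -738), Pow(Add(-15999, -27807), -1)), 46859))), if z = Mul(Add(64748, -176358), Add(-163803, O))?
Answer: Rational(47519246495643, 1043) ≈ 4.5560e+10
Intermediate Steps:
z = 45560206490 (z = Mul(Add(64748, -176358), Add(-163803, -244406)) = Mul(-111610, -408209) = 45560206490)
Add(z, Mul(-1, Add(Mul(Add(22158, -738), Pow(Add(-15999, -27807), -1)), 46859))) = Add(45560206490, Mul(-1, Add(Mul(Add(22158, -738), Pow(Add(-15999, -27807), -1)), 46859))) = Add(45560206490, Mul(-1, Add(Mul(21420, Pow(-43806, -1)), 46859))) = Add(45560206490, Mul(-1, Add(Mul(21420, Rational(-1, 43806)), 46859))) = Add(45560206490, Mul(-1, Add(Rational(-510, 1043), 46859))) = Add(45560206490, Mul(-1, Rational(48873427, 1043))) = Add(45560206490, Rational(-48873427, 1043)) = Rational(47519246495643, 1043)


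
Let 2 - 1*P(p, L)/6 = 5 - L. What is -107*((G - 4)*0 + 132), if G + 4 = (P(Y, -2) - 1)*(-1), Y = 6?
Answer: -14124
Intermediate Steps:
P(p, L) = -18 + 6*L (P(p, L) = 12 - 6*(5 - L) = 12 + (-30 + 6*L) = -18 + 6*L)
G = 27 (G = -4 + ((-18 + 6*(-2)) - 1)*(-1) = -4 + ((-18 - 12) - 1)*(-1) = -4 + (-30 - 1)*(-1) = -4 - 31*(-1) = -4 + 31 = 27)
-107*((G - 4)*0 + 132) = -107*((27 - 4)*0 + 132) = -107*(23*0 + 132) = -107*(0 + 132) = -107*132 = -14124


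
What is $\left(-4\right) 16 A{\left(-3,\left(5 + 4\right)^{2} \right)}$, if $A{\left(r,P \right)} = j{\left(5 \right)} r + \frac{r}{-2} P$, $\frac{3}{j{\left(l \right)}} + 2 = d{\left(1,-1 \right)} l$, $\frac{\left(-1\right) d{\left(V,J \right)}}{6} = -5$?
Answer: $- \frac{287568}{37} \approx -7772.1$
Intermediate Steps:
$d{\left(V,J \right)} = 30$ ($d{\left(V,J \right)} = \left(-6\right) \left(-5\right) = 30$)
$j{\left(l \right)} = \frac{3}{-2 + 30 l}$
$A{\left(r,P \right)} = \frac{3 r}{148} - \frac{P r}{2}$ ($A{\left(r,P \right)} = \frac{3}{2 \left(-1 + 15 \cdot 5\right)} r + \frac{r}{-2} P = \frac{3}{2 \left(-1 + 75\right)} r + r \left(- \frac{1}{2}\right) P = \frac{3}{2 \cdot 74} r + - \frac{r}{2} P = \frac{3}{2} \cdot \frac{1}{74} r - \frac{P r}{2} = \frac{3 r}{148} - \frac{P r}{2}$)
$\left(-4\right) 16 A{\left(-3,\left(5 + 4\right)^{2} \right)} = \left(-4\right) 16 \cdot \frac{1}{148} \left(-3\right) \left(3 - 74 \left(5 + 4\right)^{2}\right) = - 64 \cdot \frac{1}{148} \left(-3\right) \left(3 - 74 \cdot 9^{2}\right) = - 64 \cdot \frac{1}{148} \left(-3\right) \left(3 - 5994\right) = - 64 \cdot \frac{1}{148} \left(-3\right) \left(-5991\right) = \left(-64\right) \frac{17973}{148} = - \frac{287568}{37}$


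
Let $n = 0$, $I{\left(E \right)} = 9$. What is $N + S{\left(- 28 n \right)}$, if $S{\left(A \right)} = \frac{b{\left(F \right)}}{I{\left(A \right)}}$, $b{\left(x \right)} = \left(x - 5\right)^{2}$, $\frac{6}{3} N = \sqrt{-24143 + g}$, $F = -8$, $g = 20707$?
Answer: $\frac{169}{9} + i \sqrt{859} \approx 18.778 + 29.309 i$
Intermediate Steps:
$N = i \sqrt{859}$ ($N = \frac{\sqrt{-24143 + 20707}}{2} = \frac{\sqrt{-3436}}{2} = \frac{2 i \sqrt{859}}{2} = i \sqrt{859} \approx 29.309 i$)
$b{\left(x \right)} = \left(-5 + x\right)^{2}$
$S{\left(A \right)} = \frac{169}{9}$ ($S{\left(A \right)} = \frac{\left(-5 - 8\right)^{2}}{9} = \left(-13\right)^{2} \cdot \frac{1}{9} = 169 \cdot \frac{1}{9} = \frac{169}{9}$)
$N + S{\left(- 28 n \right)} = i \sqrt{859} + \frac{169}{9} = \frac{169}{9} + i \sqrt{859}$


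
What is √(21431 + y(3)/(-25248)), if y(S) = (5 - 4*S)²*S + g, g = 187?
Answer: √213459829053/3156 ≈ 146.39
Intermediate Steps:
y(S) = 187 + S*(5 - 4*S)² (y(S) = (5 - 4*S)²*S + 187 = S*(5 - 4*S)² + 187 = 187 + S*(5 - 4*S)²)
√(21431 + y(3)/(-25248)) = √(21431 + (187 + 3*(-5 + 4*3)²)/(-25248)) = √(21431 + (187 + 3*(-5 + 12)²)*(-1/25248)) = √(21431 + (187 + 3*7²)*(-1/25248)) = √(21431 + (187 + 3*49)*(-1/25248)) = √(21431 + (187 + 147)*(-1/25248)) = √(21431 + 334*(-1/25248)) = √(21431 - 167/12624) = √(270544777/12624) = √213459829053/3156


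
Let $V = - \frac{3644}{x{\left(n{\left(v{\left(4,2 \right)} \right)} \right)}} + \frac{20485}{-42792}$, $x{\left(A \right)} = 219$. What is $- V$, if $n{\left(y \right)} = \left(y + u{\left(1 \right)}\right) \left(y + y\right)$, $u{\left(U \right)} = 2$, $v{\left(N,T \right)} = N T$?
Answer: $\frac{53473421}{3123816} \approx 17.118$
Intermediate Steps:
$n{\left(y \right)} = 2 y \left(2 + y\right)$ ($n{\left(y \right)} = \left(y + 2\right) \left(y + y\right) = \left(2 + y\right) 2 y = 2 y \left(2 + y\right)$)
$V = - \frac{53473421}{3123816}$ ($V = - \frac{3644}{219} + \frac{20485}{-42792} = \left(-3644\right) \frac{1}{219} + 20485 \left(- \frac{1}{42792}\right) = - \frac{3644}{219} - \frac{20485}{42792} = - \frac{53473421}{3123816} \approx -17.118$)
$- V = \left(-1\right) \left(- \frac{53473421}{3123816}\right) = \frac{53473421}{3123816}$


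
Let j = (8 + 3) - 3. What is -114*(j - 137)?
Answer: 14706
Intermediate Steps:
j = 8 (j = 11 - 3 = 8)
-114*(j - 137) = -114*(8 - 137) = -114*(-129) = 14706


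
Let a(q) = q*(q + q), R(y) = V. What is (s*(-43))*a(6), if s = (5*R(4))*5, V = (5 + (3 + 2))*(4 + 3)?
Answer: -5418000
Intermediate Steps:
V = 70 (V = (5 + 5)*7 = 10*7 = 70)
R(y) = 70
a(q) = 2*q**2 (a(q) = q*(2*q) = 2*q**2)
s = 1750 (s = (5*70)*5 = 350*5 = 1750)
(s*(-43))*a(6) = (1750*(-43))*(2*6**2) = -150500*36 = -75250*72 = -5418000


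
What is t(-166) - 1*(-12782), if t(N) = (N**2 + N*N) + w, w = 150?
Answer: 68044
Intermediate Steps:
t(N) = 150 + 2*N**2 (t(N) = (N**2 + N*N) + 150 = (N**2 + N**2) + 150 = 2*N**2 + 150 = 150 + 2*N**2)
t(-166) - 1*(-12782) = (150 + 2*(-166)**2) - 1*(-12782) = (150 + 2*27556) + 12782 = (150 + 55112) + 12782 = 55262 + 12782 = 68044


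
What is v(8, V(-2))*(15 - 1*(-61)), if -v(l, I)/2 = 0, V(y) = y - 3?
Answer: 0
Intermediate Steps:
V(y) = -3 + y
v(l, I) = 0 (v(l, I) = -2*0 = 0)
v(8, V(-2))*(15 - 1*(-61)) = 0*(15 - 1*(-61)) = 0*(15 + 61) = 0*76 = 0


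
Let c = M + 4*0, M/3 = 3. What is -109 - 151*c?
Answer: -1468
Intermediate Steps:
M = 9 (M = 3*3 = 9)
c = 9 (c = 9 + 4*0 = 9 + 0 = 9)
-109 - 151*c = -109 - 151*9 = -109 - 1359 = -1468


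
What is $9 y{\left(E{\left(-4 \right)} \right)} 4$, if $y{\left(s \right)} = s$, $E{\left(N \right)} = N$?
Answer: $-144$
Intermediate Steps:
$9 y{\left(E{\left(-4 \right)} \right)} 4 = 9 \left(-4\right) 4 = \left(-36\right) 4 = -144$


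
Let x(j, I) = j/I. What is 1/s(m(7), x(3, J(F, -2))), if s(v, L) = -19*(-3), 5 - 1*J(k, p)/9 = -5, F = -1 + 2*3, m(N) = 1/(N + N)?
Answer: 1/57 ≈ 0.017544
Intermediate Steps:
m(N) = 1/(2*N)
F = 5 (F = -1 + 6 = 5)
J(k, p) = 90 (J(k, p) = 45 - 9*(-5) = 45 + 45 = 90)
s(v, L) = 57
1/s(m(7), x(3, J(F, -2))) = 1/57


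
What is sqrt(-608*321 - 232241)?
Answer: I*sqrt(427409) ≈ 653.77*I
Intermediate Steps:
sqrt(-608*321 - 232241) = sqrt(-195168 - 232241) = sqrt(-427409) = I*sqrt(427409)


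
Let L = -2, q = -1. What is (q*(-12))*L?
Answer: -24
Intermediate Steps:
(q*(-12))*L = -1*(-12)*(-2) = 12*(-2) = -24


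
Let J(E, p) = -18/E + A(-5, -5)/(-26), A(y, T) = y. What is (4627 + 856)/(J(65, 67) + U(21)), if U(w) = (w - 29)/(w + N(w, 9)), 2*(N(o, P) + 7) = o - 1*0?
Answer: -34926710/2619 ≈ -13336.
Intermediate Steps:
N(o, P) = -7 + o/2 (N(o, P) = -7 + (o - 1*0)/2 = -7 + (o + 0)/2 = -7 + o/2)
U(w) = (-29 + w)/(-7 + 3*w/2) (U(w) = (w - 29)/(w + (-7 + w/2)) = (-29 + w)/(-7 + 3*w/2))
J(E, p) = 5/26 - 18/E (J(E, p) = -18/E - 5/(-26) = -18/E - 5*(-1/26) = -18/E + 5/26 = 5/26 - 18/E)
(4627 + 856)/(J(65, 67) + U(21)) = (4627 + 856)/((5/26 - 18/65) + 2*(-29 + 21)/(-14 + 3*21)) = 5483/((5/26 - 18*1/65) + 2*(-8)/(-14 + 63)) = 5483/((5/26 - 18/65) + 2*(-8)/49) = 5483/(-11/130 + 2*(1/49)*(-8)) = 5483/(-11/130 - 16/49) = 5483/(-2619/6370) = 5483*(-6370/2619) = -34926710/2619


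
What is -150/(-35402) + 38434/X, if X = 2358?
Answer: 340248542/20869479 ≈ 16.304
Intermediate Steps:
-150/(-35402) + 38434/X = -150/(-35402) + 38434/2358 = -150*(-1/35402) + 38434*(1/2358) = 75/17701 + 19217/1179 = 340248542/20869479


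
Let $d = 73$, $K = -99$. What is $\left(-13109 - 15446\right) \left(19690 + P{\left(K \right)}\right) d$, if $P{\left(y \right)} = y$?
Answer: $-40837733365$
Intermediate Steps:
$\left(-13109 - 15446\right) \left(19690 + P{\left(K \right)}\right) d = \left(-13109 - 15446\right) \left(19690 - 99\right) 73 = \left(-28555\right) 19591 \cdot 73 = \left(-559421005\right) 73 = -40837733365$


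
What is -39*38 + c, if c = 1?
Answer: -1481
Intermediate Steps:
-39*38 + c = -39*38 + 1 = -1482 + 1 = -1481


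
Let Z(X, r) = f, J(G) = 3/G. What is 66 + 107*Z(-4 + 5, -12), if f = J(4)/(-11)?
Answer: 2583/44 ≈ 58.705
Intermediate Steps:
f = -3/44 (f = (3/4)/(-11) = (3*(¼))*(-1/11) = (¾)*(-1/11) = -3/44 ≈ -0.068182)
Z(X, r) = -3/44
66 + 107*Z(-4 + 5, -12) = 66 + 107*(-3/44) = 66 - 321/44 = 2583/44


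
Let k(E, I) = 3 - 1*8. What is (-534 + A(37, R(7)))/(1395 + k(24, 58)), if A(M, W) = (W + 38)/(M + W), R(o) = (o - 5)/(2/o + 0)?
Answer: -23451/61160 ≈ -0.38344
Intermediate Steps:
R(o) = o*(-5 + o)/2 (R(o) = (-5 + o)/((2/o)) = (-5 + o)*(o/2) = o*(-5 + o)/2)
A(M, W) = (38 + W)/(M + W)
k(E, I) = -5 (k(E, I) = 3 - 8 = -5)
(-534 + A(37, R(7)))/(1395 + k(24, 58)) = (-534 + (38 + (½)*7*(-5 + 7))/(37 + (½)*7*(-5 + 7)))/(1395 - 5) = (-534 + (38 + (½)*7*2)/(37 + (½)*7*2))/1390 = (-534 + (38 + 7)/(37 + 7))*(1/1390) = (-534 + 45/44)*(1/1390) = -23451/44*1/1390 = -23451/61160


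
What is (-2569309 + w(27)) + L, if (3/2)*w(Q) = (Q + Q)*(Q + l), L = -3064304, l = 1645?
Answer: -5573421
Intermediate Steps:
w(Q) = 4*Q*(1645 + Q)/3 (w(Q) = 2*((Q + Q)*(Q + 1645))/3 = 2*((2*Q)*(1645 + Q))/3 = 2*(2*Q*(1645 + Q))/3 = 4*Q*(1645 + Q)/3)
(-2569309 + w(27)) + L = (-2569309 + (4/3)*27*(1645 + 27)) - 3064304 = (-2569309 + (4/3)*27*1672) - 3064304 = (-2569309 + 60192) - 3064304 = -2509117 - 3064304 = -5573421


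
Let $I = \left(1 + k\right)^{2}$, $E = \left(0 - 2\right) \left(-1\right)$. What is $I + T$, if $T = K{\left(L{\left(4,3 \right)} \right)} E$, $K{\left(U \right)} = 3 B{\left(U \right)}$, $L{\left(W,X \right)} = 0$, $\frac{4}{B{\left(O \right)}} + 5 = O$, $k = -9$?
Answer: $\frac{296}{5} \approx 59.2$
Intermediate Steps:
$B{\left(O \right)} = \frac{4}{-5 + O}$
$E = 2$ ($E = \left(-2\right) \left(-1\right) = 2$)
$K{\left(U \right)} = \frac{12}{-5 + U}$ ($K{\left(U \right)} = 3 \frac{4}{-5 + U} = \frac{12}{-5 + U}$)
$I = 64$ ($I = \left(1 - 9\right)^{2} = \left(-8\right)^{2} = 64$)
$T = - \frac{24}{5}$ ($T = \frac{12}{-5 + 0} \cdot 2 = \frac{12}{-5} \cdot 2 = 12 \left(- \frac{1}{5}\right) 2 = \left(- \frac{12}{5}\right) 2 = - \frac{24}{5} \approx -4.8$)
$I + T = 64 - \frac{24}{5} = \frac{296}{5}$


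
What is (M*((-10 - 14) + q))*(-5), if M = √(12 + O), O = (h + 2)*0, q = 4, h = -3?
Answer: 200*√3 ≈ 346.41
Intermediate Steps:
O = 0 (O = (-3 + 2)*0 = -1*0 = 0)
M = 2*√3 (M = √(12 + 0) = √12 = 2*√3 ≈ 3.4641)
(M*((-10 - 14) + q))*(-5) = ((2*√3)*((-10 - 14) + 4))*(-5) = ((2*√3)*(-24 + 4))*(-5) = ((2*√3)*(-20))*(-5) = -40*√3*(-5) = 200*√3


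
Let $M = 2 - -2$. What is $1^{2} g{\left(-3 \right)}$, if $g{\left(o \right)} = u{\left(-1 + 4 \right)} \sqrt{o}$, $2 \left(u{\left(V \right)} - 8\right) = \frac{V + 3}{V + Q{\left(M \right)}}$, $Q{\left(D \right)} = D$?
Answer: $\frac{59 i \sqrt{3}}{7} \approx 14.599 i$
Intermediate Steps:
$M = 4$ ($M = 2 + 2 = 4$)
$u{\left(V \right)} = 8 + \frac{3 + V}{2 \left(4 + V\right)}$ ($u{\left(V \right)} = 8 + \frac{\left(V + 3\right) \frac{1}{V + 4}}{2} = 8 + \frac{\left(3 + V\right) \frac{1}{4 + V}}{2} = 8 + \frac{\frac{1}{4 + V} \left(3 + V\right)}{2} = 8 + \frac{3 + V}{2 \left(4 + V\right)}$)
$g{\left(o \right)} = \frac{59 \sqrt{o}}{7}$ ($g{\left(o \right)} = \frac{67 + 17 \left(-1 + 4\right)}{2 \left(4 + \left(-1 + 4\right)\right)} \sqrt{o} = \frac{67 + 17 \cdot 3}{2 \left(4 + 3\right)} \sqrt{o} = \frac{67 + 51}{2 \cdot 7} \sqrt{o} = \frac{1}{2} \cdot \frac{1}{7} \cdot 118 \sqrt{o} = \frac{59 \sqrt{o}}{7}$)
$1^{2} g{\left(-3 \right)} = 1^{2} \frac{59 \sqrt{-3}}{7} = 1 \frac{59 i \sqrt{3}}{7} = \frac{59 i \sqrt{3}}{7}$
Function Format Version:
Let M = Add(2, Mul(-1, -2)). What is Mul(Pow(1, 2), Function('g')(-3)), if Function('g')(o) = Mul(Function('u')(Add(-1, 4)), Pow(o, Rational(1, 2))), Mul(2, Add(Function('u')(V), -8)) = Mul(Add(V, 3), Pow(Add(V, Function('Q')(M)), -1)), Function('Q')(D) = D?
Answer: Mul(Rational(59, 7), I, Pow(3, Rational(1, 2))) ≈ Mul(14.599, I)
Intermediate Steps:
M = 4 (M = Add(2, 2) = 4)
Function('u')(V) = Add(8, Mul(Rational(1, 2), Pow(Add(4, V), -1), Add(3, V))) (Function('u')(V) = Add(8, Mul(Rational(1, 2), Mul(Add(V, 3), Pow(Add(V, 4), -1)))) = Add(8, Mul(Rational(1, 2), Mul(Add(3, V), Pow(Add(4, V), -1)))) = Add(8, Mul(Rational(1, 2), Mul(Pow(Add(4, V), -1), Add(3, V)))) = Add(8, Mul(Rational(1, 2), Pow(Add(4, V), -1), Add(3, V))))
Function('g')(o) = Mul(Rational(59, 7), Pow(o, Rational(1, 2))) (Function('g')(o) = Mul(Mul(Rational(1, 2), Pow(Add(4, Add(-1, 4)), -1), Add(67, Mul(17, Add(-1, 4)))), Pow(o, Rational(1, 2))) = Mul(Mul(Rational(1, 2), Pow(Add(4, 3), -1), Add(67, Mul(17, 3))), Pow(o, Rational(1, 2))) = Mul(Mul(Rational(1, 2), Pow(7, -1), Add(67, 51)), Pow(o, Rational(1, 2))) = Mul(Mul(Rational(1, 2), Rational(1, 7), 118), Pow(o, Rational(1, 2))) = Mul(Rational(59, 7), Pow(o, Rational(1, 2))))
Mul(Pow(1, 2), Function('g')(-3)) = Mul(Pow(1, 2), Mul(Rational(59, 7), Pow(-3, Rational(1, 2)))) = Mul(1, Mul(Rational(59, 7), Mul(I, Pow(3, Rational(1, 2))))) = Mul(1, Mul(Rational(59, 7), I, Pow(3, Rational(1, 2)))) = Mul(Rational(59, 7), I, Pow(3, Rational(1, 2)))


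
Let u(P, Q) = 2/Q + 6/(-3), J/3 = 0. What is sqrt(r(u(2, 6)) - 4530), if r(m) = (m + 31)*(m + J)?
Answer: I*sqrt(41210)/3 ≈ 67.667*I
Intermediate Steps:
J = 0 (J = 3*0 = 0)
u(P, Q) = -2 + 2/Q (u(P, Q) = 2/Q + 6*(-1/3) = 2/Q - 2 = -2 + 2/Q)
r(m) = m*(31 + m) (r(m) = (m + 31)*(m + 0) = (31 + m)*m = m*(31 + m))
sqrt(r(u(2, 6)) - 4530) = sqrt((-2 + 2/6)*(31 + (-2 + 2/6)) - 4530) = sqrt((-2 + 2*(1/6))*(31 + (-2 + 2*(1/6))) - 4530) = sqrt((-2 + 1/3)*(31 + (-2 + 1/3)) - 4530) = sqrt(-5*(31 - 5/3)/3 - 4530) = sqrt(-5/3*88/3 - 4530) = sqrt(-440/9 - 4530) = sqrt(-41210/9) = I*sqrt(41210)/3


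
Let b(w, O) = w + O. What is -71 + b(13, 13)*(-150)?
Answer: -3971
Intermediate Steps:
b(w, O) = O + w
-71 + b(13, 13)*(-150) = -71 + (13 + 13)*(-150) = -71 + 26*(-150) = -71 - 3900 = -3971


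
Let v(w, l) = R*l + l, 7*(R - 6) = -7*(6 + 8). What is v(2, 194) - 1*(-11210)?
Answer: 9852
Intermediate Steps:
R = -8 (R = 6 + (-7*(6 + 8))/7 = 6 + (-7*14)/7 = 6 + (1/7)*(-98) = 6 - 14 = -8)
v(w, l) = -7*l (v(w, l) = -8*l + l = -7*l)
v(2, 194) - 1*(-11210) = -7*194 - 1*(-11210) = -1358 + 11210 = 9852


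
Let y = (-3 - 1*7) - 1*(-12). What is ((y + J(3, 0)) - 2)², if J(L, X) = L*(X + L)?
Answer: 81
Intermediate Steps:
J(L, X) = L*(L + X)
y = 2 (y = (-3 - 7) + 12 = -10 + 12 = 2)
((y + J(3, 0)) - 2)² = ((2 + 3*(3 + 0)) - 2)² = ((2 + 3*3) - 2)² = ((2 + 9) - 2)² = (11 - 2)² = 9² = 81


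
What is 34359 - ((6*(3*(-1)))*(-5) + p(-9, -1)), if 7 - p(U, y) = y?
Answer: 34261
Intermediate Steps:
p(U, y) = 7 - y
34359 - ((6*(3*(-1)))*(-5) + p(-9, -1)) = 34359 - ((6*(3*(-1)))*(-5) + (7 - 1*(-1))) = 34359 - ((6*(-3))*(-5) + (7 + 1)) = 34359 - (-18*(-5) + 8) = 34359 - (90 + 8) = 34359 - 1*98 = 34359 - 98 = 34261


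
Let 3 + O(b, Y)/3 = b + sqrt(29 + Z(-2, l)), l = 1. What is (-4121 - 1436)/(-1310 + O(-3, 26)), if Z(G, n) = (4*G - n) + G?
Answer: 3689848/881711 + 50013*sqrt(2)/1763422 ≈ 4.2250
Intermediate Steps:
Z(G, n) = -n + 5*G (Z(G, n) = (-n + 4*G) + G = -n + 5*G)
O(b, Y) = -9 + 3*b + 9*sqrt(2) (O(b, Y) = -9 + 3*(b + sqrt(29 + (-1*1 + 5*(-2)))) = -9 + 3*(b + sqrt(29 + (-1 - 10))) = -9 + 3*(b + sqrt(29 - 11)) = -9 + 3*(b + sqrt(18)) = -9 + 3*(b + 3*sqrt(2)) = -9 + (3*b + 9*sqrt(2)) = -9 + 3*b + 9*sqrt(2))
(-4121 - 1436)/(-1310 + O(-3, 26)) = (-4121 - 1436)/(-1310 + (-9 + 3*(-3) + 9*sqrt(2))) = -5557/(-1310 + (-9 - 9 + 9*sqrt(2))) = -5557/(-1310 + (-18 + 9*sqrt(2))) = -5557/(-1328 + 9*sqrt(2))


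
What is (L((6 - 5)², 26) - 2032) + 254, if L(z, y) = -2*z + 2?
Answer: -1778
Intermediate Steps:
L(z, y) = 2 - 2*z
(L((6 - 5)², 26) - 2032) + 254 = ((2 - 2*(6 - 5)²) - 2032) + 254 = ((2 - 2*1²) - 2032) + 254 = ((2 - 2*1) - 2032) + 254 = ((2 - 2) - 2032) + 254 = (0 - 2032) + 254 = -2032 + 254 = -1778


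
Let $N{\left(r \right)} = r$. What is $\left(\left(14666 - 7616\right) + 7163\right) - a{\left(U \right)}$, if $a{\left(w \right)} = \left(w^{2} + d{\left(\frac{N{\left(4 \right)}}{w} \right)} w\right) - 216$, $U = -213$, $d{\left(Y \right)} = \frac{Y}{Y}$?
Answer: $-30727$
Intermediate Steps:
$d{\left(Y \right)} = 1$
$a{\left(w \right)} = -216 + w + w^{2}$ ($a{\left(w \right)} = \left(w^{2} + 1 w\right) - 216 = \left(w^{2} + w\right) - 216 = \left(w + w^{2}\right) - 216 = -216 + w + w^{2}$)
$\left(\left(14666 - 7616\right) + 7163\right) - a{\left(U \right)} = \left(\left(14666 - 7616\right) + 7163\right) - \left(-216 - 213 + \left(-213\right)^{2}\right) = \left(7050 + 7163\right) - \left(-216 - 213 + 45369\right) = 14213 - 44940 = -30727$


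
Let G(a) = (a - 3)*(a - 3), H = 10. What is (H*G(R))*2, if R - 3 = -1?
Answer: 20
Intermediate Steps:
R = 2 (R = 3 - 1 = 2)
G(a) = (-3 + a)² (G(a) = (-3 + a)*(-3 + a) = (-3 + a)²)
(H*G(R))*2 = (10*(-3 + 2)²)*2 = (10*(-1)²)*2 = (10*1)*2 = 10*2 = 20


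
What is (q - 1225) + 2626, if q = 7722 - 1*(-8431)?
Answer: 17554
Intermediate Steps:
q = 16153 (q = 7722 + 8431 = 16153)
(q - 1225) + 2626 = (16153 - 1225) + 2626 = 14928 + 2626 = 17554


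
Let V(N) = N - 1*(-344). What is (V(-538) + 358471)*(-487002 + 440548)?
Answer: -16643399758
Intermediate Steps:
V(N) = 344 + N (V(N) = N + 344 = 344 + N)
(V(-538) + 358471)*(-487002 + 440548) = ((344 - 538) + 358471)*(-487002 + 440548) = (-194 + 358471)*(-46454) = 358277*(-46454) = -16643399758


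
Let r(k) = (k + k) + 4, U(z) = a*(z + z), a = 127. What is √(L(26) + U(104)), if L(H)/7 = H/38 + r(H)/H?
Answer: √1612825773/247 ≈ 162.59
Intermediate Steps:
U(z) = 254*z (U(z) = 127*(z + z) = 127*(2*z) = 254*z)
r(k) = 4 + 2*k (r(k) = 2*k + 4 = 4 + 2*k)
L(H) = 7*H/38 + 7*(4 + 2*H)/H (L(H) = 7*(H/38 + (4 + 2*H)/H) = 7*H/38 + 7*(4 + 2*H)/H)
√(L(26) + U(104)) = √((14 + 28/26 + (7/38)*26) + 254*104) = √((14 + 28*(1/26) + 91/19) + 26416) = √((14 + 14/13 + 91/19) + 26416) = √(4907/247 + 26416) = √(6529659/247) = √1612825773/247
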